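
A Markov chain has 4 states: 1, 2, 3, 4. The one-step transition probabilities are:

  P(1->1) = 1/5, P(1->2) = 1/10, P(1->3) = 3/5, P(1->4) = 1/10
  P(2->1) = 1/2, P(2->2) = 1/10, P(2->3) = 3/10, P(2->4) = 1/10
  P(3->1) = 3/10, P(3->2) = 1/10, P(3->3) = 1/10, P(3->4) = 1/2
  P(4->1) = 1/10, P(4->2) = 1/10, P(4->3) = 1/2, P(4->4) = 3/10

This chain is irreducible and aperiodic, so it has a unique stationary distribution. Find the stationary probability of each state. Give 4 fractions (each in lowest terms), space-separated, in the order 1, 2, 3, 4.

Answer: 73/310 1/10 223/620 189/620

Derivation:
The stationary distribution satisfies pi = pi * P, i.e.:
  pi_1 = 1/5*pi_1 + 1/2*pi_2 + 3/10*pi_3 + 1/10*pi_4
  pi_2 = 1/10*pi_1 + 1/10*pi_2 + 1/10*pi_3 + 1/10*pi_4
  pi_3 = 3/5*pi_1 + 3/10*pi_2 + 1/10*pi_3 + 1/2*pi_4
  pi_4 = 1/10*pi_1 + 1/10*pi_2 + 1/2*pi_3 + 3/10*pi_4
with normalization: pi_1 + pi_2 + pi_3 + pi_4 = 1.

Using the first 3 balance equations plus normalization, the linear system A*pi = b is:
  [-4/5, 1/2, 3/10, 1/10] . pi = 0
  [1/10, -9/10, 1/10, 1/10] . pi = 0
  [3/5, 3/10, -9/10, 1/2] . pi = 0
  [1, 1, 1, 1] . pi = 1

Solving yields:
  pi_1 = 73/310
  pi_2 = 1/10
  pi_3 = 223/620
  pi_4 = 189/620

Verification (pi * P):
  73/310*1/5 + 1/10*1/2 + 223/620*3/10 + 189/620*1/10 = 73/310 = pi_1  (ok)
  73/310*1/10 + 1/10*1/10 + 223/620*1/10 + 189/620*1/10 = 1/10 = pi_2  (ok)
  73/310*3/5 + 1/10*3/10 + 223/620*1/10 + 189/620*1/2 = 223/620 = pi_3  (ok)
  73/310*1/10 + 1/10*1/10 + 223/620*1/2 + 189/620*3/10 = 189/620 = pi_4  (ok)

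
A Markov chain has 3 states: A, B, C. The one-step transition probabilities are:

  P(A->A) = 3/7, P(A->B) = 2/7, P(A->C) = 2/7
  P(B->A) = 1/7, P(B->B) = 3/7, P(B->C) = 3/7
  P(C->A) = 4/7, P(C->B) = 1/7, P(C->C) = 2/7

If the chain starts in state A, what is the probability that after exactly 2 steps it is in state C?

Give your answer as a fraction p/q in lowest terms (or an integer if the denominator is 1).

Computing P^2 by repeated multiplication:
P^1 =
  A: [3/7, 2/7, 2/7]
  B: [1/7, 3/7, 3/7]
  C: [4/7, 1/7, 2/7]
P^2 =
  A: [19/49, 2/7, 16/49]
  B: [18/49, 2/7, 17/49]
  C: [3/7, 13/49, 15/49]

(P^2)[A -> C] = 16/49

Answer: 16/49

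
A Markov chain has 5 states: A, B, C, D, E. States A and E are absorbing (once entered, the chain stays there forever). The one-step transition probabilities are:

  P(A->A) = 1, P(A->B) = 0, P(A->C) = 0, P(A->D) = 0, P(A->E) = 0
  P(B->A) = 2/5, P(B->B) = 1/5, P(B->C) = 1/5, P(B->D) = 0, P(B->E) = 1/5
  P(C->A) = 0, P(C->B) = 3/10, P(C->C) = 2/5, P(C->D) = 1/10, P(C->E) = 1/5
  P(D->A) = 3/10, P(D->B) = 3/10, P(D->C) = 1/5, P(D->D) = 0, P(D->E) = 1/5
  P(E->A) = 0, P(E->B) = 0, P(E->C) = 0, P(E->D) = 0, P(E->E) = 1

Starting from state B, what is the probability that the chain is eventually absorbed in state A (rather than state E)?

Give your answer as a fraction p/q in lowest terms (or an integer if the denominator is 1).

Answer: 119/199

Derivation:
Let a_i = P(absorbed in A | start in state i).
Boundary conditions: a_A = 1, a_E = 0.
For each transient state i, a_i = sum_j P(i->j) * a_j:
  a_B = 2/5*a_A + 1/5*a_B + 1/5*a_C + 0*a_D + 1/5*a_E
  a_C = 0*a_A + 3/10*a_B + 2/5*a_C + 1/10*a_D + 1/5*a_E
  a_D = 3/10*a_A + 3/10*a_B + 1/5*a_C + 0*a_D + 1/5*a_E

Substituting a_A = 1 and a_E = 0, rearrange to (I - Q) a = r where r[i] = P(i -> A):
  [4/5, -1/5, 0] . (a_B, a_C, a_D) = 2/5
  [-3/10, 3/5, -1/10] . (a_B, a_C, a_D) = 0
  [-3/10, -1/5, 1] . (a_B, a_C, a_D) = 3/10

Solving yields:
  a_B = 119/199
  a_C = 78/199
  a_D = 111/199

Starting state is B, so the absorption probability is a_B = 119/199.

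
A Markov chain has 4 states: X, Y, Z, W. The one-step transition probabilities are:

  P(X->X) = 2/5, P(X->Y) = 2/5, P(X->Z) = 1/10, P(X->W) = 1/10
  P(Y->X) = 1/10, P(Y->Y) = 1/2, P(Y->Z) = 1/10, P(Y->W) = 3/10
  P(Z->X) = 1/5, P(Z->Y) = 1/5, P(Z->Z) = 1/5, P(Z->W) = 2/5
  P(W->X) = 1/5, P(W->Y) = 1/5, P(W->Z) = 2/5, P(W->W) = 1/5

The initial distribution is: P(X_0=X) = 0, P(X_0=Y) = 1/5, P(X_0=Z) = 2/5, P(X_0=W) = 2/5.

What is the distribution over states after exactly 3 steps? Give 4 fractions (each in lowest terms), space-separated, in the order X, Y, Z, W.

Answer: 1053/5000 1681/5000 499/2500 317/1250

Derivation:
Propagating the distribution step by step (d_{t+1} = d_t * P):
d_0 = (X=0, Y=1/5, Z=2/5, W=2/5)
  d_1[X] = 0*2/5 + 1/5*1/10 + 2/5*1/5 + 2/5*1/5 = 9/50
  d_1[Y] = 0*2/5 + 1/5*1/2 + 2/5*1/5 + 2/5*1/5 = 13/50
  d_1[Z] = 0*1/10 + 1/5*1/10 + 2/5*1/5 + 2/5*2/5 = 13/50
  d_1[W] = 0*1/10 + 1/5*3/10 + 2/5*2/5 + 2/5*1/5 = 3/10
d_1 = (X=9/50, Y=13/50, Z=13/50, W=3/10)
  d_2[X] = 9/50*2/5 + 13/50*1/10 + 13/50*1/5 + 3/10*1/5 = 21/100
  d_2[Y] = 9/50*2/5 + 13/50*1/2 + 13/50*1/5 + 3/10*1/5 = 157/500
  d_2[Z] = 9/50*1/10 + 13/50*1/10 + 13/50*1/5 + 3/10*2/5 = 27/125
  d_2[W] = 9/50*1/10 + 13/50*3/10 + 13/50*2/5 + 3/10*1/5 = 13/50
d_2 = (X=21/100, Y=157/500, Z=27/125, W=13/50)
  d_3[X] = 21/100*2/5 + 157/500*1/10 + 27/125*1/5 + 13/50*1/5 = 1053/5000
  d_3[Y] = 21/100*2/5 + 157/500*1/2 + 27/125*1/5 + 13/50*1/5 = 1681/5000
  d_3[Z] = 21/100*1/10 + 157/500*1/10 + 27/125*1/5 + 13/50*2/5 = 499/2500
  d_3[W] = 21/100*1/10 + 157/500*3/10 + 27/125*2/5 + 13/50*1/5 = 317/1250
d_3 = (X=1053/5000, Y=1681/5000, Z=499/2500, W=317/1250)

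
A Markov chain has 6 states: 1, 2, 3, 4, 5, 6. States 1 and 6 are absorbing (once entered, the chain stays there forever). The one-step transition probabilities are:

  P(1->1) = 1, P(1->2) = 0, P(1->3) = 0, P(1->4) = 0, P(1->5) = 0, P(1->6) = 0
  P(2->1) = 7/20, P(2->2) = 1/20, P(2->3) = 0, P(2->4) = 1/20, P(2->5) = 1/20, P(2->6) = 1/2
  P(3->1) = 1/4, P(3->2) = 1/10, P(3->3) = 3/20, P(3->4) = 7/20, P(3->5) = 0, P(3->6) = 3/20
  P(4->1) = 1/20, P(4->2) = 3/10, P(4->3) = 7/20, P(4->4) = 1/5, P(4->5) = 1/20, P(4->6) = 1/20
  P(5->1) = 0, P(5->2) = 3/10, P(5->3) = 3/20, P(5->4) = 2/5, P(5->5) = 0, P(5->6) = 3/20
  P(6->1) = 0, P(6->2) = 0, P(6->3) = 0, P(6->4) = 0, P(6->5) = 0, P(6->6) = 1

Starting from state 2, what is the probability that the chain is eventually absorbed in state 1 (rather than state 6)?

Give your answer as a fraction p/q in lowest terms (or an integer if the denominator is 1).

Answer: 31853/76841

Derivation:
Let a_i = P(absorbed in 1 | start in state i).
Boundary conditions: a_1 = 1, a_6 = 0.
For each transient state i, a_i = sum_j P(i->j) * a_j:
  a_2 = 7/20*a_1 + 1/20*a_2 + 0*a_3 + 1/20*a_4 + 1/20*a_5 + 1/2*a_6
  a_3 = 1/4*a_1 + 1/10*a_2 + 3/20*a_3 + 7/20*a_4 + 0*a_5 + 3/20*a_6
  a_4 = 1/20*a_1 + 3/10*a_2 + 7/20*a_3 + 1/5*a_4 + 1/20*a_5 + 1/20*a_6
  a_5 = 0*a_1 + 3/10*a_2 + 3/20*a_3 + 2/5*a_4 + 0*a_5 + 3/20*a_6

Substituting a_1 = 1 and a_6 = 0, rearrange to (I - Q) a = r where r[i] = P(i -> 1):
  [19/20, 0, -1/20, -1/20] . (a_2, a_3, a_4, a_5) = 7/20
  [-1/10, 17/20, -7/20, 0] . (a_2, a_3, a_4, a_5) = 1/4
  [-3/10, -7/20, 4/5, -1/20] . (a_2, a_3, a_4, a_5) = 1/20
  [-3/10, -3/20, -2/5, 1] . (a_2, a_3, a_4, a_5) = 0

Solving yields:
  a_2 = 31853/76841
  a_3 = 41506/76841
  a_4 = 36813/76841
  a_5 = 30507/76841

Starting state is 2, so the absorption probability is a_2 = 31853/76841.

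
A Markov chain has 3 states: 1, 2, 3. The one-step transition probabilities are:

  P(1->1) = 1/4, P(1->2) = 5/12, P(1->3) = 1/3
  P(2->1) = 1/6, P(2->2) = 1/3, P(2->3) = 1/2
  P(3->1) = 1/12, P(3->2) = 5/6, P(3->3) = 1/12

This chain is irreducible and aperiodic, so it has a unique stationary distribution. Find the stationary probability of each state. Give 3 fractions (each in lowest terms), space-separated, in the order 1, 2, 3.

Answer: 28/185 19/37 62/185

Derivation:
The stationary distribution satisfies pi = pi * P, i.e.:
  pi_1 = 1/4*pi_1 + 1/6*pi_2 + 1/12*pi_3
  pi_2 = 5/12*pi_1 + 1/3*pi_2 + 5/6*pi_3
  pi_3 = 1/3*pi_1 + 1/2*pi_2 + 1/12*pi_3
with normalization: pi_1 + pi_2 + pi_3 = 1.

Using the first 2 balance equations plus normalization, the linear system A*pi = b is:
  [-3/4, 1/6, 1/12] . pi = 0
  [5/12, -2/3, 5/6] . pi = 0
  [1, 1, 1] . pi = 1

Solving yields:
  pi_1 = 28/185
  pi_2 = 19/37
  pi_3 = 62/185

Verification (pi * P):
  28/185*1/4 + 19/37*1/6 + 62/185*1/12 = 28/185 = pi_1  (ok)
  28/185*5/12 + 19/37*1/3 + 62/185*5/6 = 19/37 = pi_2  (ok)
  28/185*1/3 + 19/37*1/2 + 62/185*1/12 = 62/185 = pi_3  (ok)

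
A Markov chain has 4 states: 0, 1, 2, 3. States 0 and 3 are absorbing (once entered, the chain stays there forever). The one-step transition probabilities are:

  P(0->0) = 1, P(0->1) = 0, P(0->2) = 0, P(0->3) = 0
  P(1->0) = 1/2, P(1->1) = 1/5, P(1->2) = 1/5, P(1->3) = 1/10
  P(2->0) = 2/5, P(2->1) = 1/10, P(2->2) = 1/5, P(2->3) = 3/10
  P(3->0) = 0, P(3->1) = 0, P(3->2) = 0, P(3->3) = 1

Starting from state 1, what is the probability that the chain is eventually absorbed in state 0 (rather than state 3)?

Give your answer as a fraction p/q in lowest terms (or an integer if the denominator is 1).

Answer: 24/31

Derivation:
Let a_i = P(absorbed in 0 | start in state i).
Boundary conditions: a_0 = 1, a_3 = 0.
For each transient state i, a_i = sum_j P(i->j) * a_j:
  a_1 = 1/2*a_0 + 1/5*a_1 + 1/5*a_2 + 1/10*a_3
  a_2 = 2/5*a_0 + 1/10*a_1 + 1/5*a_2 + 3/10*a_3

Substituting a_0 = 1 and a_3 = 0, rearrange to (I - Q) a = r where r[i] = P(i -> 0):
  [4/5, -1/5] . (a_1, a_2) = 1/2
  [-1/10, 4/5] . (a_1, a_2) = 2/5

Solving yields:
  a_1 = 24/31
  a_2 = 37/62

Starting state is 1, so the absorption probability is a_1 = 24/31.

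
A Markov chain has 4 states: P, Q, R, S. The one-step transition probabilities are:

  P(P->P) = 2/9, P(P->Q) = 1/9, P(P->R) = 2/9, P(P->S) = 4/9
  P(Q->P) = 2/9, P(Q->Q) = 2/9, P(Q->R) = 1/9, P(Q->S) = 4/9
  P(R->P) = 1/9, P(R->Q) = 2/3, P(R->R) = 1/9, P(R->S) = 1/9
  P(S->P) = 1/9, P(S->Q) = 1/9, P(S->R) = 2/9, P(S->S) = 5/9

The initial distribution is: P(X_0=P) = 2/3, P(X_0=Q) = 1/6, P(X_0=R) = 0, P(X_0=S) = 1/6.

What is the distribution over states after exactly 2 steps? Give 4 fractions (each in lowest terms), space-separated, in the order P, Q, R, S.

Propagating the distribution step by step (d_{t+1} = d_t * P):
d_0 = (P=2/3, Q=1/6, R=0, S=1/6)
  d_1[P] = 2/3*2/9 + 1/6*2/9 + 0*1/9 + 1/6*1/9 = 11/54
  d_1[Q] = 2/3*1/9 + 1/6*2/9 + 0*2/3 + 1/6*1/9 = 7/54
  d_1[R] = 2/3*2/9 + 1/6*1/9 + 0*1/9 + 1/6*2/9 = 11/54
  d_1[S] = 2/3*4/9 + 1/6*4/9 + 0*1/9 + 1/6*5/9 = 25/54
d_1 = (P=11/54, Q=7/54, R=11/54, S=25/54)
  d_2[P] = 11/54*2/9 + 7/54*2/9 + 11/54*1/9 + 25/54*1/9 = 4/27
  d_2[Q] = 11/54*1/9 + 7/54*2/9 + 11/54*2/3 + 25/54*1/9 = 58/243
  d_2[R] = 11/54*2/9 + 7/54*1/9 + 11/54*1/9 + 25/54*2/9 = 5/27
  d_2[S] = 11/54*4/9 + 7/54*4/9 + 11/54*1/9 + 25/54*5/9 = 104/243
d_2 = (P=4/27, Q=58/243, R=5/27, S=104/243)

Answer: 4/27 58/243 5/27 104/243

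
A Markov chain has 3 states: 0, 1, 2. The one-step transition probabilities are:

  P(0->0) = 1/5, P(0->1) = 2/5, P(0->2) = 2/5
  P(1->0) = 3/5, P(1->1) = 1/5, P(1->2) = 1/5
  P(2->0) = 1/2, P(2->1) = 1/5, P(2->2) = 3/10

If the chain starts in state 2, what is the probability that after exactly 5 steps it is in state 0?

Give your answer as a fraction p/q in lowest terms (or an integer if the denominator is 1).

Answer: 40787/100000

Derivation:
Computing P^5 by repeated multiplication:
P^1 =
  0: [1/5, 2/5, 2/5]
  1: [3/5, 1/5, 1/5]
  2: [1/2, 1/5, 3/10]
P^2 =
  0: [12/25, 6/25, 7/25]
  1: [17/50, 8/25, 17/50]
  2: [37/100, 3/10, 33/100]
P^3 =
  0: [19/50, 37/125, 81/250]
  1: [43/100, 67/250, 151/500]
  2: [419/1000, 137/500, 307/1000]
P^4 =
  0: [1039/2500, 69/250, 771/2500]
  1: [1989/5000, 143/500, 1581/5000]
  2: [4017/10000, 1419/5000, 629/2000]
P^5 =
  0: [10073/25000, 3539/12500, 7849/25000]
  1: [20463/50000, 6989/25000, 15559/50000]
  2: [40787/100000, 14017/50000, 31179/100000]

(P^5)[2 -> 0] = 40787/100000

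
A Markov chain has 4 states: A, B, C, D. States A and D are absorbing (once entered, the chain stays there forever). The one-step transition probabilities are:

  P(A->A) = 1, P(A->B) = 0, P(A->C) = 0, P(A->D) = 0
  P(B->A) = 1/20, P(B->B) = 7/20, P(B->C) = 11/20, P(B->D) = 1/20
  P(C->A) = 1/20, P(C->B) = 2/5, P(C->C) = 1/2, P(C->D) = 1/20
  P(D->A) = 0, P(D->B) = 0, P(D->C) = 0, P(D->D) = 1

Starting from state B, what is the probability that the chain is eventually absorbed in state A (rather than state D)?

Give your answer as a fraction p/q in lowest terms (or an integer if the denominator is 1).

Let a_i = P(absorbed in A | start in state i).
Boundary conditions: a_A = 1, a_D = 0.
For each transient state i, a_i = sum_j P(i->j) * a_j:
  a_B = 1/20*a_A + 7/20*a_B + 11/20*a_C + 1/20*a_D
  a_C = 1/20*a_A + 2/5*a_B + 1/2*a_C + 1/20*a_D

Substituting a_A = 1 and a_D = 0, rearrange to (I - Q) a = r where r[i] = P(i -> A):
  [13/20, -11/20] . (a_B, a_C) = 1/20
  [-2/5, 1/2] . (a_B, a_C) = 1/20

Solving yields:
  a_B = 1/2
  a_C = 1/2

Starting state is B, so the absorption probability is a_B = 1/2.

Answer: 1/2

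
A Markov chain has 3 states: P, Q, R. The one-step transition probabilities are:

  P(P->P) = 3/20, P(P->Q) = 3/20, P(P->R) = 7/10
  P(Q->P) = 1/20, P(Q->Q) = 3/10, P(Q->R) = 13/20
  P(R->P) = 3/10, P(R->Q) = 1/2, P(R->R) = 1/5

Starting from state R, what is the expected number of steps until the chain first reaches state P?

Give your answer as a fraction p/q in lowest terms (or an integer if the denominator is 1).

Let h_i = expected steps to first reach P from state i.
Boundary: h_P = 0.
First-step equations for the other states:
  h_Q = 1 + 1/20*h_P + 3/10*h_Q + 13/20*h_R
  h_R = 1 + 3/10*h_P + 1/2*h_Q + 1/5*h_R

Substituting h_P = 0 and rearranging gives the linear system (I - Q) h = 1:
  [7/10, -13/20] . (h_Q, h_R) = 1
  [-1/2, 4/5] . (h_Q, h_R) = 1

Solving yields:
  h_Q = 290/47
  h_R = 240/47

Starting state is R, so the expected hitting time is h_R = 240/47.

Answer: 240/47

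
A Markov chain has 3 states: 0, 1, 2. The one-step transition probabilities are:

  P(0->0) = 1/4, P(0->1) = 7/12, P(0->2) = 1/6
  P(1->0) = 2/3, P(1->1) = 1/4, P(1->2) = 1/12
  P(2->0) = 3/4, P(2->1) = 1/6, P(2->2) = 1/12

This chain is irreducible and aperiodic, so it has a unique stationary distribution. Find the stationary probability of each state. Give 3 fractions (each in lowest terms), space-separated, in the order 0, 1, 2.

The stationary distribution satisfies pi = pi * P, i.e.:
  pi_0 = 1/4*pi_0 + 2/3*pi_1 + 3/4*pi_2
  pi_1 = 7/12*pi_0 + 1/4*pi_1 + 1/6*pi_2
  pi_2 = 1/6*pi_0 + 1/12*pi_1 + 1/12*pi_2
with normalization: pi_0 + pi_1 + pi_2 = 1.

Using the first 2 balance equations plus normalization, the linear system A*pi = b is:
  [-3/4, 2/3, 3/4] . pi = 0
  [7/12, -3/4, 1/6] . pi = 0
  [1, 1, 1] . pi = 1

Solving yields:
  pi_0 = 97/203
  pi_1 = 81/203
  pi_2 = 25/203

Verification (pi * P):
  97/203*1/4 + 81/203*2/3 + 25/203*3/4 = 97/203 = pi_0  (ok)
  97/203*7/12 + 81/203*1/4 + 25/203*1/6 = 81/203 = pi_1  (ok)
  97/203*1/6 + 81/203*1/12 + 25/203*1/12 = 25/203 = pi_2  (ok)

Answer: 97/203 81/203 25/203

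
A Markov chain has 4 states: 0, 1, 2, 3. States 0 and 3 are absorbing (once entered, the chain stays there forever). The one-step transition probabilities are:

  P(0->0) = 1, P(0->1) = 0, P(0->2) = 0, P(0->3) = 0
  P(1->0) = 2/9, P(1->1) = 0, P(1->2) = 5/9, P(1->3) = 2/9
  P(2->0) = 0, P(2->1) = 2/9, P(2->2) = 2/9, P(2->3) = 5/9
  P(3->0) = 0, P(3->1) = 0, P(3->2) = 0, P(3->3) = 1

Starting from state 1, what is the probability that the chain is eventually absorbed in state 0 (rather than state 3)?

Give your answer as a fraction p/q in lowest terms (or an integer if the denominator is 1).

Answer: 14/53

Derivation:
Let a_i = P(absorbed in 0 | start in state i).
Boundary conditions: a_0 = 1, a_3 = 0.
For each transient state i, a_i = sum_j P(i->j) * a_j:
  a_1 = 2/9*a_0 + 0*a_1 + 5/9*a_2 + 2/9*a_3
  a_2 = 0*a_0 + 2/9*a_1 + 2/9*a_2 + 5/9*a_3

Substituting a_0 = 1 and a_3 = 0, rearrange to (I - Q) a = r where r[i] = P(i -> 0):
  [1, -5/9] . (a_1, a_2) = 2/9
  [-2/9, 7/9] . (a_1, a_2) = 0

Solving yields:
  a_1 = 14/53
  a_2 = 4/53

Starting state is 1, so the absorption probability is a_1 = 14/53.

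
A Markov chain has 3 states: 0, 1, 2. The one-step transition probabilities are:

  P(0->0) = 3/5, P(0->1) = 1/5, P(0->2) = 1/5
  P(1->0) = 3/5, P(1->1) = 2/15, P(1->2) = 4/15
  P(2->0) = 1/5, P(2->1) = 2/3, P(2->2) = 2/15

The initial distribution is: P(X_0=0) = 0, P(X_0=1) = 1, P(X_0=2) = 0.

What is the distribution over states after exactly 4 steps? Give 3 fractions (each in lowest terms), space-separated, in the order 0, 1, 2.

Propagating the distribution step by step (d_{t+1} = d_t * P):
d_0 = (0=0, 1=1, 2=0)
  d_1[0] = 0*3/5 + 1*3/5 + 0*1/5 = 3/5
  d_1[1] = 0*1/5 + 1*2/15 + 0*2/3 = 2/15
  d_1[2] = 0*1/5 + 1*4/15 + 0*2/15 = 4/15
d_1 = (0=3/5, 1=2/15, 2=4/15)
  d_2[0] = 3/5*3/5 + 2/15*3/5 + 4/15*1/5 = 37/75
  d_2[1] = 3/5*1/5 + 2/15*2/15 + 4/15*2/3 = 71/225
  d_2[2] = 3/5*1/5 + 2/15*4/15 + 4/15*2/15 = 43/225
d_2 = (0=37/75, 1=71/225, 2=43/225)
  d_3[0] = 37/75*3/5 + 71/225*3/5 + 43/225*1/5 = 589/1125
  d_3[1] = 37/75*1/5 + 71/225*2/15 + 43/225*2/3 = 181/675
  d_3[2] = 37/75*1/5 + 71/225*4/15 + 43/225*2/15 = 703/3375
d_3 = (0=589/1125, 1=181/675, 2=703/3375)
  d_4[0] = 589/1125*3/5 + 181/675*3/5 + 703/3375*1/5 = 8719/16875
  d_4[1] = 589/1125*1/5 + 181/675*2/15 + 703/3375*2/3 = 14141/50625
  d_4[2] = 589/1125*1/5 + 181/675*4/15 + 703/3375*2/15 = 10327/50625
d_4 = (0=8719/16875, 1=14141/50625, 2=10327/50625)

Answer: 8719/16875 14141/50625 10327/50625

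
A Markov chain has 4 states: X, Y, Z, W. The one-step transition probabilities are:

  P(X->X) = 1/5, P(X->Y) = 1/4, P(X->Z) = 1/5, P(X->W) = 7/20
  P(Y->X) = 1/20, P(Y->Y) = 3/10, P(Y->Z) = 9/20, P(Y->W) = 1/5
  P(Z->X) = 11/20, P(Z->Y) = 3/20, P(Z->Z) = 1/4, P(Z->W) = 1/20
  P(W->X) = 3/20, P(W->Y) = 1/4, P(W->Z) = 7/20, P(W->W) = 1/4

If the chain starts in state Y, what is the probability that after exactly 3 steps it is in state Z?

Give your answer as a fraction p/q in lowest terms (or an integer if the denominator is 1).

Answer: 2351/8000

Derivation:
Computing P^3 by repeated multiplication:
P^1 =
  X: [1/5, 1/4, 1/5, 7/20]
  Y: [1/20, 3/10, 9/20, 1/5]
  Z: [11/20, 3/20, 1/4, 1/20]
  W: [3/20, 1/4, 7/20, 1/4]
P^2 =
  X: [43/200, 97/400, 13/40, 87/400]
  Y: [121/400, 11/50, 131/400, 3/20]
  Z: [21/80, 93/400, 103/400, 99/400]
  W: [109/400, 91/400, 127/400, 73/400]
P^3 =
  X: [533/2000, 1837/8000, 619/2000, 311/1600]
  Y: [2193/8000, 913/4000, 2351/8000, 163/800]
  Z: [1943/8000, 1887/8000, 493/1600, 341/1600]
  W: [2143/8000, 1837/8000, 2401/8000, 1619/8000]

(P^3)[Y -> Z] = 2351/8000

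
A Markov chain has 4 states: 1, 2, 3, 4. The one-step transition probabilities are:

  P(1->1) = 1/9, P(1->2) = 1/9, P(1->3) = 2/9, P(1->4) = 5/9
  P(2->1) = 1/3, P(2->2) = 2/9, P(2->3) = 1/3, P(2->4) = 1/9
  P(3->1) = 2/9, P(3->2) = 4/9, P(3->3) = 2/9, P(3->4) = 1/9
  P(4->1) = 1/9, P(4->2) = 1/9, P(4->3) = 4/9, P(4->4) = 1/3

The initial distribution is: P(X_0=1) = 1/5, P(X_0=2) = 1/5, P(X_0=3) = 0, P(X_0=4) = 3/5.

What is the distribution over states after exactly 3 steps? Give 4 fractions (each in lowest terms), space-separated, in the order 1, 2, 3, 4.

Answer: 49/243 59/243 1118/3645 907/3645

Derivation:
Propagating the distribution step by step (d_{t+1} = d_t * P):
d_0 = (1=1/5, 2=1/5, 3=0, 4=3/5)
  d_1[1] = 1/5*1/9 + 1/5*1/3 + 0*2/9 + 3/5*1/9 = 7/45
  d_1[2] = 1/5*1/9 + 1/5*2/9 + 0*4/9 + 3/5*1/9 = 2/15
  d_1[3] = 1/5*2/9 + 1/5*1/3 + 0*2/9 + 3/5*4/9 = 17/45
  d_1[4] = 1/5*5/9 + 1/5*1/9 + 0*1/9 + 3/5*1/3 = 1/3
d_1 = (1=7/45, 2=2/15, 3=17/45, 4=1/3)
  d_2[1] = 7/45*1/9 + 2/15*1/3 + 17/45*2/9 + 1/3*1/9 = 74/405
  d_2[2] = 7/45*1/9 + 2/15*2/9 + 17/45*4/9 + 1/3*1/9 = 34/135
  d_2[3] = 7/45*2/9 + 2/15*1/3 + 17/45*2/9 + 1/3*4/9 = 14/45
  d_2[4] = 7/45*5/9 + 2/15*1/9 + 17/45*1/9 + 1/3*1/3 = 103/405
d_2 = (1=74/405, 2=34/135, 3=14/45, 4=103/405)
  d_3[1] = 74/405*1/9 + 34/135*1/3 + 14/45*2/9 + 103/405*1/9 = 49/243
  d_3[2] = 74/405*1/9 + 34/135*2/9 + 14/45*4/9 + 103/405*1/9 = 59/243
  d_3[3] = 74/405*2/9 + 34/135*1/3 + 14/45*2/9 + 103/405*4/9 = 1118/3645
  d_3[4] = 74/405*5/9 + 34/135*1/9 + 14/45*1/9 + 103/405*1/3 = 907/3645
d_3 = (1=49/243, 2=59/243, 3=1118/3645, 4=907/3645)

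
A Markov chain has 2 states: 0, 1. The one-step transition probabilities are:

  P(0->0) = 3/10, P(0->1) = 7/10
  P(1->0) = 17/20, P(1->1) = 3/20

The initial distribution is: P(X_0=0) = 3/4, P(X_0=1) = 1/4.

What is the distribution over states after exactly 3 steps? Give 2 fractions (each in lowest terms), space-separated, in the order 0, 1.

Answer: 659/1280 621/1280

Derivation:
Propagating the distribution step by step (d_{t+1} = d_t * P):
d_0 = (0=3/4, 1=1/4)
  d_1[0] = 3/4*3/10 + 1/4*17/20 = 7/16
  d_1[1] = 3/4*7/10 + 1/4*3/20 = 9/16
d_1 = (0=7/16, 1=9/16)
  d_2[0] = 7/16*3/10 + 9/16*17/20 = 39/64
  d_2[1] = 7/16*7/10 + 9/16*3/20 = 25/64
d_2 = (0=39/64, 1=25/64)
  d_3[0] = 39/64*3/10 + 25/64*17/20 = 659/1280
  d_3[1] = 39/64*7/10 + 25/64*3/20 = 621/1280
d_3 = (0=659/1280, 1=621/1280)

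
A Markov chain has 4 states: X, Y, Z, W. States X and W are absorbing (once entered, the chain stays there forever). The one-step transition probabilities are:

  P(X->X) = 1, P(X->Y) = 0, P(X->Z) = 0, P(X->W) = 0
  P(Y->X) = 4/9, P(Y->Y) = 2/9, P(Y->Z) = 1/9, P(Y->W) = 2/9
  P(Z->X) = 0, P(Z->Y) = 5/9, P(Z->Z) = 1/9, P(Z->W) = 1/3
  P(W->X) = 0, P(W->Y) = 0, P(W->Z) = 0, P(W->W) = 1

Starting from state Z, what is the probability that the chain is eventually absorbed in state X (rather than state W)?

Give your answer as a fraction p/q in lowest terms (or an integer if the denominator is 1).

Let a_i = P(absorbed in X | start in state i).
Boundary conditions: a_X = 1, a_W = 0.
For each transient state i, a_i = sum_j P(i->j) * a_j:
  a_Y = 4/9*a_X + 2/9*a_Y + 1/9*a_Z + 2/9*a_W
  a_Z = 0*a_X + 5/9*a_Y + 1/9*a_Z + 1/3*a_W

Substituting a_X = 1 and a_W = 0, rearrange to (I - Q) a = r where r[i] = P(i -> X):
  [7/9, -1/9] . (a_Y, a_Z) = 4/9
  [-5/9, 8/9] . (a_Y, a_Z) = 0

Solving yields:
  a_Y = 32/51
  a_Z = 20/51

Starting state is Z, so the absorption probability is a_Z = 20/51.

Answer: 20/51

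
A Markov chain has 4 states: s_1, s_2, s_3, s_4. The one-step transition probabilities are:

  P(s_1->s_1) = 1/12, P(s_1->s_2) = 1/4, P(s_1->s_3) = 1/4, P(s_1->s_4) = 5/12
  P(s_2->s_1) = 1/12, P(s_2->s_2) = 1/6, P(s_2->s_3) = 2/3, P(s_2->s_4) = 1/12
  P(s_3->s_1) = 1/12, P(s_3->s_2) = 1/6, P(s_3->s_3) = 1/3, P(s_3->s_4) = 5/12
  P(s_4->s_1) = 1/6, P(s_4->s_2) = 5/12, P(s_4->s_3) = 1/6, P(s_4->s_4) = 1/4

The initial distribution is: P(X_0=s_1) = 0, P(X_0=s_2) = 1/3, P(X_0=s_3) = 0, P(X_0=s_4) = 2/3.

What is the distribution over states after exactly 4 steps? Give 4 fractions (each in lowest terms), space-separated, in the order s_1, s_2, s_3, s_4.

Propagating the distribution step by step (d_{t+1} = d_t * P):
d_0 = (s_1=0, s_2=1/3, s_3=0, s_4=2/3)
  d_1[s_1] = 0*1/12 + 1/3*1/12 + 0*1/12 + 2/3*1/6 = 5/36
  d_1[s_2] = 0*1/4 + 1/3*1/6 + 0*1/6 + 2/3*5/12 = 1/3
  d_1[s_3] = 0*1/4 + 1/3*2/3 + 0*1/3 + 2/3*1/6 = 1/3
  d_1[s_4] = 0*5/12 + 1/3*1/12 + 0*5/12 + 2/3*1/4 = 7/36
d_1 = (s_1=5/36, s_2=1/3, s_3=1/3, s_4=7/36)
  d_2[s_1] = 5/36*1/12 + 1/3*1/12 + 1/3*1/12 + 7/36*1/6 = 43/432
  d_2[s_2] = 5/36*1/4 + 1/3*1/6 + 1/3*1/6 + 7/36*5/12 = 49/216
  d_2[s_3] = 5/36*1/4 + 1/3*2/3 + 1/3*1/3 + 7/36*1/6 = 173/432
  d_2[s_4] = 5/36*5/12 + 1/3*1/12 + 1/3*5/12 + 7/36*1/4 = 59/216
d_2 = (s_1=43/432, s_2=49/216, s_3=173/432, s_4=59/216)
  d_3[s_1] = 43/432*1/12 + 49/216*1/12 + 173/432*1/12 + 59/216*1/6 = 275/2592
  d_3[s_2] = 43/432*1/4 + 49/216*1/6 + 173/432*1/6 + 59/216*5/12 = 1261/5184
  d_3[s_3] = 43/432*1/4 + 49/216*2/3 + 173/432*1/3 + 59/216*1/6 = 1841/5184
  d_3[s_4] = 43/432*5/12 + 49/216*1/12 + 173/432*5/12 + 59/216*1/4 = 383/1296
d_3 = (s_1=275/2592, s_2=1261/5184, s_3=1841/5184, s_4=383/1296)
  d_4[s_1] = 275/2592*1/12 + 1261/5184*1/12 + 1841/5184*1/12 + 383/1296*1/6 = 1679/15552
  d_4[s_2] = 275/2592*1/4 + 1261/5184*1/6 + 1841/5184*1/6 + 383/1296*5/12 = 7757/31104
  d_4[s_3] = 275/2592*1/4 + 1261/5184*2/3 + 1841/5184*1/3 + 383/1296*1/6 = 11083/31104
  d_4[s_4] = 275/2592*5/12 + 1261/5184*1/12 + 1841/5184*5/12 + 383/1296*1/4 = 4453/15552
d_4 = (s_1=1679/15552, s_2=7757/31104, s_3=11083/31104, s_4=4453/15552)

Answer: 1679/15552 7757/31104 11083/31104 4453/15552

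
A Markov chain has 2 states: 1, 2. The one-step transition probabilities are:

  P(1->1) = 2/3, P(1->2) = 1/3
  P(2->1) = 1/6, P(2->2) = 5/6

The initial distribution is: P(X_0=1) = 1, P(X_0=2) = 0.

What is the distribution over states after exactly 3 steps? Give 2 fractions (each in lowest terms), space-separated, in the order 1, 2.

Propagating the distribution step by step (d_{t+1} = d_t * P):
d_0 = (1=1, 2=0)
  d_1[1] = 1*2/3 + 0*1/6 = 2/3
  d_1[2] = 1*1/3 + 0*5/6 = 1/3
d_1 = (1=2/3, 2=1/3)
  d_2[1] = 2/3*2/3 + 1/3*1/6 = 1/2
  d_2[2] = 2/3*1/3 + 1/3*5/6 = 1/2
d_2 = (1=1/2, 2=1/2)
  d_3[1] = 1/2*2/3 + 1/2*1/6 = 5/12
  d_3[2] = 1/2*1/3 + 1/2*5/6 = 7/12
d_3 = (1=5/12, 2=7/12)

Answer: 5/12 7/12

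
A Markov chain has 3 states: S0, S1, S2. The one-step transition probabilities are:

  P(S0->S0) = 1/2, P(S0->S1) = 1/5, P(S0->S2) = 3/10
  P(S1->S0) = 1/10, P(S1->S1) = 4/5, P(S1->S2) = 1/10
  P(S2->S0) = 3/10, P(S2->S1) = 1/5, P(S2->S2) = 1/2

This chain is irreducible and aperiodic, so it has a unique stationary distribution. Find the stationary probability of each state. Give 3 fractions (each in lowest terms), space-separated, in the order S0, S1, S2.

The stationary distribution satisfies pi = pi * P, i.e.:
  pi_S0 = 1/2*pi_S0 + 1/10*pi_S1 + 3/10*pi_S2
  pi_S1 = 1/5*pi_S0 + 4/5*pi_S1 + 1/5*pi_S2
  pi_S2 = 3/10*pi_S0 + 1/10*pi_S1 + 1/2*pi_S2
with normalization: pi_S0 + pi_S1 + pi_S2 = 1.

Using the first 2 balance equations plus normalization, the linear system A*pi = b is:
  [-1/2, 1/10, 3/10] . pi = 0
  [1/5, -1/5, 1/5] . pi = 0
  [1, 1, 1] . pi = 1

Solving yields:
  pi_S0 = 1/4
  pi_S1 = 1/2
  pi_S2 = 1/4

Verification (pi * P):
  1/4*1/2 + 1/2*1/10 + 1/4*3/10 = 1/4 = pi_S0  (ok)
  1/4*1/5 + 1/2*4/5 + 1/4*1/5 = 1/2 = pi_S1  (ok)
  1/4*3/10 + 1/2*1/10 + 1/4*1/2 = 1/4 = pi_S2  (ok)

Answer: 1/4 1/2 1/4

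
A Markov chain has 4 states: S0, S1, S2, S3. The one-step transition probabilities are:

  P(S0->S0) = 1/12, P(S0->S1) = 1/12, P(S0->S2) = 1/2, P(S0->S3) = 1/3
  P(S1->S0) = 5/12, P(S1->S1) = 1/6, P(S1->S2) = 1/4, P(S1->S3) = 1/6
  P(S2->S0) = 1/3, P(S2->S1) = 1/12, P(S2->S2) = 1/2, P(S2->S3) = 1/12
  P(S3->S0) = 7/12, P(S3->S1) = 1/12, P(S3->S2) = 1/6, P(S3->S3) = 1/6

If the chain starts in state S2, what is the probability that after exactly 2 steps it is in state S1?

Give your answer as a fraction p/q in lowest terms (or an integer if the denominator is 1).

Computing P^2 by repeated multiplication:
P^1 =
  S0: [1/12, 1/12, 1/2, 1/3]
  S1: [5/12, 1/6, 1/4, 1/6]
  S2: [1/3, 1/12, 1/2, 1/12]
  S3: [7/12, 1/12, 1/6, 1/6]
P^2 =
  S0: [29/72, 13/144, 53/144, 5/36]
  S1: [41/144, 7/72, 29/72, 31/144]
  S2: [5/18, 13/144, 65/144, 13/72]
  S3: [17/72, 13/144, 61/144, 1/4]

(P^2)[S2 -> S1] = 13/144

Answer: 13/144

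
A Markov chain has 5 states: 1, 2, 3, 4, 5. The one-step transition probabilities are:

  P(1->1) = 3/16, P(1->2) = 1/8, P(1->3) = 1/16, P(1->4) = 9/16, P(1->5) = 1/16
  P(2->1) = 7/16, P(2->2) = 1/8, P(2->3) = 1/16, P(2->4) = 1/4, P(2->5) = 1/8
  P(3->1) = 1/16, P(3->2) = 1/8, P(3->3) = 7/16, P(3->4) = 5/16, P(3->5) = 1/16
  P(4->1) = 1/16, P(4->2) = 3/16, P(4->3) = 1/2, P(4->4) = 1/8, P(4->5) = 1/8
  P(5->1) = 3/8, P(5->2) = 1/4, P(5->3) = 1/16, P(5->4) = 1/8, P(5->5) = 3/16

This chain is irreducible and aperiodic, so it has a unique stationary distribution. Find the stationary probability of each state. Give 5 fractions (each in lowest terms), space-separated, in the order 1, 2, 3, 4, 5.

Answer: 10333/59266 4593/29633 17359/59266 8166/29633 3028/29633

Derivation:
The stationary distribution satisfies pi = pi * P, i.e.:
  pi_1 = 3/16*pi_1 + 7/16*pi_2 + 1/16*pi_3 + 1/16*pi_4 + 3/8*pi_5
  pi_2 = 1/8*pi_1 + 1/8*pi_2 + 1/8*pi_3 + 3/16*pi_4 + 1/4*pi_5
  pi_3 = 1/16*pi_1 + 1/16*pi_2 + 7/16*pi_3 + 1/2*pi_4 + 1/16*pi_5
  pi_4 = 9/16*pi_1 + 1/4*pi_2 + 5/16*pi_3 + 1/8*pi_4 + 1/8*pi_5
  pi_5 = 1/16*pi_1 + 1/8*pi_2 + 1/16*pi_3 + 1/8*pi_4 + 3/16*pi_5
with normalization: pi_1 + pi_2 + pi_3 + pi_4 + pi_5 = 1.

Using the first 4 balance equations plus normalization, the linear system A*pi = b is:
  [-13/16, 7/16, 1/16, 1/16, 3/8] . pi = 0
  [1/8, -7/8, 1/8, 3/16, 1/4] . pi = 0
  [1/16, 1/16, -9/16, 1/2, 1/16] . pi = 0
  [9/16, 1/4, 5/16, -7/8, 1/8] . pi = 0
  [1, 1, 1, 1, 1] . pi = 1

Solving yields:
  pi_1 = 10333/59266
  pi_2 = 4593/29633
  pi_3 = 17359/59266
  pi_4 = 8166/29633
  pi_5 = 3028/29633

Verification (pi * P):
  10333/59266*3/16 + 4593/29633*7/16 + 17359/59266*1/16 + 8166/29633*1/16 + 3028/29633*3/8 = 10333/59266 = pi_1  (ok)
  10333/59266*1/8 + 4593/29633*1/8 + 17359/59266*1/8 + 8166/29633*3/16 + 3028/29633*1/4 = 4593/29633 = pi_2  (ok)
  10333/59266*1/16 + 4593/29633*1/16 + 17359/59266*7/16 + 8166/29633*1/2 + 3028/29633*1/16 = 17359/59266 = pi_3  (ok)
  10333/59266*9/16 + 4593/29633*1/4 + 17359/59266*5/16 + 8166/29633*1/8 + 3028/29633*1/8 = 8166/29633 = pi_4  (ok)
  10333/59266*1/16 + 4593/29633*1/8 + 17359/59266*1/16 + 8166/29633*1/8 + 3028/29633*3/16 = 3028/29633 = pi_5  (ok)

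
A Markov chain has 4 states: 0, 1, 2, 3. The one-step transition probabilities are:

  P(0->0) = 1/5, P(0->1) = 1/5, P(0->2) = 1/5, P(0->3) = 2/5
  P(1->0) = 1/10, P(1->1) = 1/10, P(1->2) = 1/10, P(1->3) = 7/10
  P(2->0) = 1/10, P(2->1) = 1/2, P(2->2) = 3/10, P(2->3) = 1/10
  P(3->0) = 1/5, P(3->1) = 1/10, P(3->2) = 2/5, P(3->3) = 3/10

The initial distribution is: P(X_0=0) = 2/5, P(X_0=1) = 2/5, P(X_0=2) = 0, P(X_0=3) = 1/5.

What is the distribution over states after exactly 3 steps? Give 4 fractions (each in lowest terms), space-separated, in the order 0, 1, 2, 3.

Propagating the distribution step by step (d_{t+1} = d_t * P):
d_0 = (0=2/5, 1=2/5, 2=0, 3=1/5)
  d_1[0] = 2/5*1/5 + 2/5*1/10 + 0*1/10 + 1/5*1/5 = 4/25
  d_1[1] = 2/5*1/5 + 2/5*1/10 + 0*1/2 + 1/5*1/10 = 7/50
  d_1[2] = 2/5*1/5 + 2/5*1/10 + 0*3/10 + 1/5*2/5 = 1/5
  d_1[3] = 2/5*2/5 + 2/5*7/10 + 0*1/10 + 1/5*3/10 = 1/2
d_1 = (0=4/25, 1=7/50, 2=1/5, 3=1/2)
  d_2[0] = 4/25*1/5 + 7/50*1/10 + 1/5*1/10 + 1/2*1/5 = 83/500
  d_2[1] = 4/25*1/5 + 7/50*1/10 + 1/5*1/2 + 1/2*1/10 = 49/250
  d_2[2] = 4/25*1/5 + 7/50*1/10 + 1/5*3/10 + 1/2*2/5 = 153/500
  d_2[3] = 4/25*2/5 + 7/50*7/10 + 1/5*1/10 + 1/2*3/10 = 83/250
d_2 = (0=83/500, 1=49/250, 2=153/500, 3=83/250)
  d_3[0] = 83/500*1/5 + 49/250*1/10 + 153/500*1/10 + 83/250*1/5 = 749/5000
  d_3[1] = 83/500*1/5 + 49/250*1/10 + 153/500*1/2 + 83/250*1/10 = 239/1000
  d_3[2] = 83/500*1/5 + 49/250*1/10 + 153/500*3/10 + 83/250*2/5 = 1387/5000
  d_3[3] = 83/500*2/5 + 49/250*7/10 + 153/500*1/10 + 83/250*3/10 = 1669/5000
d_3 = (0=749/5000, 1=239/1000, 2=1387/5000, 3=1669/5000)

Answer: 749/5000 239/1000 1387/5000 1669/5000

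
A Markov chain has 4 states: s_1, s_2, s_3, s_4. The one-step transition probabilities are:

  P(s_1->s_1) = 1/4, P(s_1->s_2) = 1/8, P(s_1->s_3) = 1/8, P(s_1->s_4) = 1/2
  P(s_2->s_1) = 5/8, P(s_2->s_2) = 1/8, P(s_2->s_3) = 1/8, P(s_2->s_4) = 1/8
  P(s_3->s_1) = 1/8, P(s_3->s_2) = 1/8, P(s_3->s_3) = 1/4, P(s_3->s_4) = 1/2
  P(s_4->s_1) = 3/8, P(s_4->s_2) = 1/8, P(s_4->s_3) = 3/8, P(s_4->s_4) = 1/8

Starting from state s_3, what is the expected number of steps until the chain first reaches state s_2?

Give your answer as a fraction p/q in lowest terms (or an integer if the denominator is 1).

Answer: 8

Derivation:
Let h_i = expected steps to first reach s_2 from state i.
Boundary: h_s_2 = 0.
First-step equations for the other states:
  h_s_1 = 1 + 1/4*h_s_1 + 1/8*h_s_2 + 1/8*h_s_3 + 1/2*h_s_4
  h_s_3 = 1 + 1/8*h_s_1 + 1/8*h_s_2 + 1/4*h_s_3 + 1/2*h_s_4
  h_s_4 = 1 + 3/8*h_s_1 + 1/8*h_s_2 + 3/8*h_s_3 + 1/8*h_s_4

Substituting h_s_2 = 0 and rearranging gives the linear system (I - Q) h = 1:
  [3/4, -1/8, -1/2] . (h_s_1, h_s_3, h_s_4) = 1
  [-1/8, 3/4, -1/2] . (h_s_1, h_s_3, h_s_4) = 1
  [-3/8, -3/8, 7/8] . (h_s_1, h_s_3, h_s_4) = 1

Solving yields:
  h_s_1 = 8
  h_s_3 = 8
  h_s_4 = 8

Starting state is s_3, so the expected hitting time is h_s_3 = 8.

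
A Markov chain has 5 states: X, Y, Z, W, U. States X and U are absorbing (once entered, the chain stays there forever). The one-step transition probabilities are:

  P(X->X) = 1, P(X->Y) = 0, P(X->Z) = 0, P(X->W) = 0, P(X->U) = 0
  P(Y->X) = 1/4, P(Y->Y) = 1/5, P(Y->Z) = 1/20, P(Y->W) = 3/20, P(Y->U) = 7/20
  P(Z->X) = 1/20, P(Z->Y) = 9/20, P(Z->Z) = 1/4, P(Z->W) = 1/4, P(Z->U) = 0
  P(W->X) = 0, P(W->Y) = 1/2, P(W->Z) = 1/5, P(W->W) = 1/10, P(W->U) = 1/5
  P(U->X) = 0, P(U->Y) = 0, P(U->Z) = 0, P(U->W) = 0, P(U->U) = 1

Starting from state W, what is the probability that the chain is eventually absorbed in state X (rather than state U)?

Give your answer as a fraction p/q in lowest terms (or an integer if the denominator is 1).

Answer: 502/1615

Derivation:
Let a_i = P(absorbed in X | start in state i).
Boundary conditions: a_X = 1, a_U = 0.
For each transient state i, a_i = sum_j P(i->j) * a_j:
  a_Y = 1/4*a_X + 1/5*a_Y + 1/20*a_Z + 3/20*a_W + 7/20*a_U
  a_Z = 1/20*a_X + 9/20*a_Y + 1/4*a_Z + 1/4*a_W + 0*a_U
  a_W = 0*a_X + 1/2*a_Y + 1/5*a_Z + 1/10*a_W + 1/5*a_U

Substituting a_X = 1 and a_U = 0, rearrange to (I - Q) a = r where r[i] = P(i -> X):
  [4/5, -1/20, -3/20] . (a_Y, a_Z, a_W) = 1/4
  [-9/20, 3/4, -1/4] . (a_Y, a_Z, a_W) = 1/20
  [-1/2, -1/5, 9/10] . (a_Y, a_Z, a_W) = 0

Solving yields:
  a_Y = 128/323
  a_Z = 659/1615
  a_W = 502/1615

Starting state is W, so the absorption probability is a_W = 502/1615.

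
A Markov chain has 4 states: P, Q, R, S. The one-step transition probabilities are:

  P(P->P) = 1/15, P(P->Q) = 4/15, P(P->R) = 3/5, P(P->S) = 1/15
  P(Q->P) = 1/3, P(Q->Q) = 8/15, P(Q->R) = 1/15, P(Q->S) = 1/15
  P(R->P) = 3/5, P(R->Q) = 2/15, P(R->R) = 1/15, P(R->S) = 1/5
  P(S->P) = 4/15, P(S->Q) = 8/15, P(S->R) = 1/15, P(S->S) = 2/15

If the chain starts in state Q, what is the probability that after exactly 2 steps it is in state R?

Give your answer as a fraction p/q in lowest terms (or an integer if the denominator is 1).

Computing P^2 by repeated multiplication:
P^1 =
  P: [1/15, 4/15, 3/5, 1/15]
  Q: [1/3, 8/15, 1/15, 1/15]
  R: [3/5, 2/15, 1/15, 1/5]
  S: [4/15, 8/15, 1/15, 2/15]
P^2 =
  P: [106/225, 62/225, 23/225, 34/225]
  Q: [58/225, 94/225, 11/45, 2/25]
  R: [8/45, 26/75, 29/75, 4/45]
  S: [61/225, 98/225, 47/225, 19/225]

(P^2)[Q -> R] = 11/45

Answer: 11/45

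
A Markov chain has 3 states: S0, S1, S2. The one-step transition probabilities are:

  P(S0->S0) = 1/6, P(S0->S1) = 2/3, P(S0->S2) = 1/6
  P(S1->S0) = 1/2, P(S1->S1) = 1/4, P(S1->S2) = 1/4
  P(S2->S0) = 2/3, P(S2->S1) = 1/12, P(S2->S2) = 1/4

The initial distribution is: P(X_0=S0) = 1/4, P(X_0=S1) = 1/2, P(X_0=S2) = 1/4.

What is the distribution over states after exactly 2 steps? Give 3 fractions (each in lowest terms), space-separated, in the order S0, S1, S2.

Propagating the distribution step by step (d_{t+1} = d_t * P):
d_0 = (S0=1/4, S1=1/2, S2=1/4)
  d_1[S0] = 1/4*1/6 + 1/2*1/2 + 1/4*2/3 = 11/24
  d_1[S1] = 1/4*2/3 + 1/2*1/4 + 1/4*1/12 = 5/16
  d_1[S2] = 1/4*1/6 + 1/2*1/4 + 1/4*1/4 = 11/48
d_1 = (S0=11/24, S1=5/16, S2=11/48)
  d_2[S0] = 11/24*1/6 + 5/16*1/2 + 11/48*2/3 = 37/96
  d_2[S1] = 11/24*2/3 + 5/16*1/4 + 11/48*1/12 = 29/72
  d_2[S2] = 11/24*1/6 + 5/16*1/4 + 11/48*1/4 = 61/288
d_2 = (S0=37/96, S1=29/72, S2=61/288)

Answer: 37/96 29/72 61/288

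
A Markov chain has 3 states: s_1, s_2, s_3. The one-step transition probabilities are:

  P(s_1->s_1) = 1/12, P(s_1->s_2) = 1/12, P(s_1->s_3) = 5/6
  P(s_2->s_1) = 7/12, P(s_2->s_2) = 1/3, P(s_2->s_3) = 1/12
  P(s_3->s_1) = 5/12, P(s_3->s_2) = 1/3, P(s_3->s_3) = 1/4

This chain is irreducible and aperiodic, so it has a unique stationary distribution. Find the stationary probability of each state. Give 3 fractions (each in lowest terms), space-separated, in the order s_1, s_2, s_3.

The stationary distribution satisfies pi = pi * P, i.e.:
  pi_s_1 = 1/12*pi_s_1 + 7/12*pi_s_2 + 5/12*pi_s_3
  pi_s_2 = 1/12*pi_s_1 + 1/3*pi_s_2 + 1/3*pi_s_3
  pi_s_3 = 5/6*pi_s_1 + 1/12*pi_s_2 + 1/4*pi_s_3
with normalization: pi_s_1 + pi_s_2 + pi_s_3 = 1.

Using the first 2 balance equations plus normalization, the linear system A*pi = b is:
  [-11/12, 7/12, 5/12] . pi = 0
  [1/12, -2/3, 1/3] . pi = 0
  [1, 1, 1] . pi = 1

Solving yields:
  pi_s_1 = 34/99
  pi_s_2 = 49/198
  pi_s_3 = 9/22

Verification (pi * P):
  34/99*1/12 + 49/198*7/12 + 9/22*5/12 = 34/99 = pi_s_1  (ok)
  34/99*1/12 + 49/198*1/3 + 9/22*1/3 = 49/198 = pi_s_2  (ok)
  34/99*5/6 + 49/198*1/12 + 9/22*1/4 = 9/22 = pi_s_3  (ok)

Answer: 34/99 49/198 9/22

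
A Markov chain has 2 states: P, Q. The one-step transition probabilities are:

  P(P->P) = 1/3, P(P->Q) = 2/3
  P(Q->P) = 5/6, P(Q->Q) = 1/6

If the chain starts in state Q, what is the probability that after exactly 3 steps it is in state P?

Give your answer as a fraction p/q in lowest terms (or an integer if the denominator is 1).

Computing P^3 by repeated multiplication:
P^1 =
  P: [1/3, 2/3]
  Q: [5/6, 1/6]
P^2 =
  P: [2/3, 1/3]
  Q: [5/12, 7/12]
P^3 =
  P: [1/2, 1/2]
  Q: [5/8, 3/8]

(P^3)[Q -> P] = 5/8

Answer: 5/8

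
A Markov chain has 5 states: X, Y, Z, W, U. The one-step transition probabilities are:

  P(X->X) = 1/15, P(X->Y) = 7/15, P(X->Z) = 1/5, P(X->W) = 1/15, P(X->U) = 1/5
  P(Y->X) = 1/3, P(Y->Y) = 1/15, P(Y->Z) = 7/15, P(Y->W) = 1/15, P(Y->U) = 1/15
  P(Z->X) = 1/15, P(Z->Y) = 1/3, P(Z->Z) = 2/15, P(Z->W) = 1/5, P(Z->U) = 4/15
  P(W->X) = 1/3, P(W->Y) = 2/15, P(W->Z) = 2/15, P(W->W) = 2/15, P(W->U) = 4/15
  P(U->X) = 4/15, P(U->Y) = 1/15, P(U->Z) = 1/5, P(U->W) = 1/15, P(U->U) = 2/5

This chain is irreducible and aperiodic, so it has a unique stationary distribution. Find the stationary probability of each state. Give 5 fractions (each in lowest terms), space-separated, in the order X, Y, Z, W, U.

Answer: 11341/56448 2039/9408 79/336 247/2352 13673/56448

Derivation:
The stationary distribution satisfies pi = pi * P, i.e.:
  pi_X = 1/15*pi_X + 1/3*pi_Y + 1/15*pi_Z + 1/3*pi_W + 4/15*pi_U
  pi_Y = 7/15*pi_X + 1/15*pi_Y + 1/3*pi_Z + 2/15*pi_W + 1/15*pi_U
  pi_Z = 1/5*pi_X + 7/15*pi_Y + 2/15*pi_Z + 2/15*pi_W + 1/5*pi_U
  pi_W = 1/15*pi_X + 1/15*pi_Y + 1/5*pi_Z + 2/15*pi_W + 1/15*pi_U
  pi_U = 1/5*pi_X + 1/15*pi_Y + 4/15*pi_Z + 4/15*pi_W + 2/5*pi_U
with normalization: pi_X + pi_Y + pi_Z + pi_W + pi_U = 1.

Using the first 4 balance equations plus normalization, the linear system A*pi = b is:
  [-14/15, 1/3, 1/15, 1/3, 4/15] . pi = 0
  [7/15, -14/15, 1/3, 2/15, 1/15] . pi = 0
  [1/5, 7/15, -13/15, 2/15, 1/5] . pi = 0
  [1/15, 1/15, 1/5, -13/15, 1/15] . pi = 0
  [1, 1, 1, 1, 1] . pi = 1

Solving yields:
  pi_X = 11341/56448
  pi_Y = 2039/9408
  pi_Z = 79/336
  pi_W = 247/2352
  pi_U = 13673/56448

Verification (pi * P):
  11341/56448*1/15 + 2039/9408*1/3 + 79/336*1/15 + 247/2352*1/3 + 13673/56448*4/15 = 11341/56448 = pi_X  (ok)
  11341/56448*7/15 + 2039/9408*1/15 + 79/336*1/3 + 247/2352*2/15 + 13673/56448*1/15 = 2039/9408 = pi_Y  (ok)
  11341/56448*1/5 + 2039/9408*7/15 + 79/336*2/15 + 247/2352*2/15 + 13673/56448*1/5 = 79/336 = pi_Z  (ok)
  11341/56448*1/15 + 2039/9408*1/15 + 79/336*1/5 + 247/2352*2/15 + 13673/56448*1/15 = 247/2352 = pi_W  (ok)
  11341/56448*1/5 + 2039/9408*1/15 + 79/336*4/15 + 247/2352*4/15 + 13673/56448*2/5 = 13673/56448 = pi_U  (ok)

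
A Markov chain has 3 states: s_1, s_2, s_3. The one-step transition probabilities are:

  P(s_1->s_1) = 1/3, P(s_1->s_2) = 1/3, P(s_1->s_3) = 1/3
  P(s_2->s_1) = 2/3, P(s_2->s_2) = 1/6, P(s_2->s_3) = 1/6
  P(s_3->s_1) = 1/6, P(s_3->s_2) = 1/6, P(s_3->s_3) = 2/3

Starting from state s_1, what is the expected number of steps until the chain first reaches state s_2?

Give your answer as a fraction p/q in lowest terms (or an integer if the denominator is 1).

Let h_i = expected steps to first reach s_2 from state i.
Boundary: h_s_2 = 0.
First-step equations for the other states:
  h_s_1 = 1 + 1/3*h_s_1 + 1/3*h_s_2 + 1/3*h_s_3
  h_s_3 = 1 + 1/6*h_s_1 + 1/6*h_s_2 + 2/3*h_s_3

Substituting h_s_2 = 0 and rearranging gives the linear system (I - Q) h = 1:
  [2/3, -1/3] . (h_s_1, h_s_3) = 1
  [-1/6, 1/3] . (h_s_1, h_s_3) = 1

Solving yields:
  h_s_1 = 4
  h_s_3 = 5

Starting state is s_1, so the expected hitting time is h_s_1 = 4.

Answer: 4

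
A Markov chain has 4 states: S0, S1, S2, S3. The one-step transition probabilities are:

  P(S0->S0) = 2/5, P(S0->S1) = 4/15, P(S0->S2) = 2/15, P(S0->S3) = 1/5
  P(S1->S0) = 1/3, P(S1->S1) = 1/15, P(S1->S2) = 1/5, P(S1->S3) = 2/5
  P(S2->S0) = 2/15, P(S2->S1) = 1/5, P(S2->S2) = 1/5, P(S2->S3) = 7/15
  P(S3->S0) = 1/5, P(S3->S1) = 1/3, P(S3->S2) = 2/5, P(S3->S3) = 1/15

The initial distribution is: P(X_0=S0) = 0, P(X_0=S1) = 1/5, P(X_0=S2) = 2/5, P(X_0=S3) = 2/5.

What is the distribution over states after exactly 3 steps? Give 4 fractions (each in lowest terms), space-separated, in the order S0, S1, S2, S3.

Answer: 4448/16875 758/3375 808/3375 4597/16875

Derivation:
Propagating the distribution step by step (d_{t+1} = d_t * P):
d_0 = (S0=0, S1=1/5, S2=2/5, S3=2/5)
  d_1[S0] = 0*2/5 + 1/5*1/3 + 2/5*2/15 + 2/5*1/5 = 1/5
  d_1[S1] = 0*4/15 + 1/5*1/15 + 2/5*1/5 + 2/5*1/3 = 17/75
  d_1[S2] = 0*2/15 + 1/5*1/5 + 2/5*1/5 + 2/5*2/5 = 7/25
  d_1[S3] = 0*1/5 + 1/5*2/5 + 2/5*7/15 + 2/5*1/15 = 22/75
d_1 = (S0=1/5, S1=17/75, S2=7/25, S3=22/75)
  d_2[S0] = 1/5*2/5 + 17/75*1/3 + 7/25*2/15 + 22/75*1/5 = 283/1125
  d_2[S1] = 1/5*4/15 + 17/75*1/15 + 7/25*1/5 + 22/75*1/3 = 2/9
  d_2[S2] = 1/5*2/15 + 17/75*1/5 + 7/25*1/5 + 22/75*2/5 = 92/375
  d_2[S3] = 1/5*1/5 + 17/75*2/5 + 7/25*7/15 + 22/75*1/15 = 316/1125
d_2 = (S0=283/1125, S1=2/9, S2=92/375, S3=316/1125)
  d_3[S0] = 283/1125*2/5 + 2/9*1/3 + 92/375*2/15 + 316/1125*1/5 = 4448/16875
  d_3[S1] = 283/1125*4/15 + 2/9*1/15 + 92/375*1/5 + 316/1125*1/3 = 758/3375
  d_3[S2] = 283/1125*2/15 + 2/9*1/5 + 92/375*1/5 + 316/1125*2/5 = 808/3375
  d_3[S3] = 283/1125*1/5 + 2/9*2/5 + 92/375*7/15 + 316/1125*1/15 = 4597/16875
d_3 = (S0=4448/16875, S1=758/3375, S2=808/3375, S3=4597/16875)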